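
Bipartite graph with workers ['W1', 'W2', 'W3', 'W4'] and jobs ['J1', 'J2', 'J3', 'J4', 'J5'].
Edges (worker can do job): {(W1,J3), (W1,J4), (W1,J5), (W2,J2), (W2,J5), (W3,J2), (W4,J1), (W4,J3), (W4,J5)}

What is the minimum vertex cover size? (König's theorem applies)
Minimum vertex cover size = 4

By König's theorem: in bipartite graphs,
min vertex cover = max matching = 4

Maximum matching has size 4, so minimum vertex cover also has size 4.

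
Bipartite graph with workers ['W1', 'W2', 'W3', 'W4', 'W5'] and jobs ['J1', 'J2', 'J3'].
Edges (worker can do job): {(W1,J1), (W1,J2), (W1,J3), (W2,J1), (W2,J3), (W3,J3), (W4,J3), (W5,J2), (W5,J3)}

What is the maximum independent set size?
Maximum independent set = 5

By König's theorem:
- Min vertex cover = Max matching = 3
- Max independent set = Total vertices - Min vertex cover
- Max independent set = 8 - 3 = 5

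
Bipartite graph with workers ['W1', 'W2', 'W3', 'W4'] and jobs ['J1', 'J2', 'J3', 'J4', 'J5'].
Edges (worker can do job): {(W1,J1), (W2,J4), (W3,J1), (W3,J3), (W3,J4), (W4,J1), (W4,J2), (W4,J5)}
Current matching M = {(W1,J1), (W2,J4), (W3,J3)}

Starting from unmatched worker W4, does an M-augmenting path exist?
Yes: W4 → J2

An M-augmenting path alternates non-matching / matching edges, starting and ending at unmatched vertices.
Path: W4 → J2
(J2 is unmatched in M, so the path is augmenting.)
Flipping edges along this path would increase |M| from 3 to 4.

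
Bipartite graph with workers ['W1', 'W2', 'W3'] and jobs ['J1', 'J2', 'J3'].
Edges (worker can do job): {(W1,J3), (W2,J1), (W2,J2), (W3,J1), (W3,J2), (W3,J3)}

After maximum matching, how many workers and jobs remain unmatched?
Unmatched: 0 workers, 0 jobs

Maximum matching size: 3
Workers: 3 total, 3 matched, 0 unmatched
Jobs: 3 total, 3 matched, 0 unmatched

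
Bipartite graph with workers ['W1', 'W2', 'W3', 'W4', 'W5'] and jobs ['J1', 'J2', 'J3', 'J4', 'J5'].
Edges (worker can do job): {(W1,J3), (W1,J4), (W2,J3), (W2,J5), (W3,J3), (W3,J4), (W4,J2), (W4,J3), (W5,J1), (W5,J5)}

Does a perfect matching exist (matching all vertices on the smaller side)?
Yes, perfect matching exists (size 5)

Perfect matching: {(W1,J3), (W2,J5), (W3,J4), (W4,J2), (W5,J1)}
All 5 vertices on the smaller side are matched.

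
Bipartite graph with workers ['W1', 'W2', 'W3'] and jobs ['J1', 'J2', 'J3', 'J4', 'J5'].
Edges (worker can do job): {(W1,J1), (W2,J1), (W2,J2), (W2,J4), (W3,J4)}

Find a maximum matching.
Matching: {(W1,J1), (W2,J2), (W3,J4)}

Maximum matching (size 3):
  W1 → J1
  W2 → J2
  W3 → J4

Each worker is assigned to at most one job, and each job to at most one worker.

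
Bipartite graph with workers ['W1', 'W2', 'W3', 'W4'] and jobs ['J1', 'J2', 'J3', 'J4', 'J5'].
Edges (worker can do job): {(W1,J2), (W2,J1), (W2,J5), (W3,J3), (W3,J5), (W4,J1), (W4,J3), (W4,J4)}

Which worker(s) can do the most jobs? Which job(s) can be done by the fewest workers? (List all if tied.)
Most versatile: W4 (3 jobs); Least covered: J2, J4 (1 workers)

Worker degrees (jobs they can do): W1:1, W2:2, W3:2, W4:3
Job degrees (workers who can do it): J1:2, J2:1, J3:2, J4:1, J5:2

Maximum worker degree is 3, achieved by: W4
Minimum job degree is 1, achieved by: J2, J4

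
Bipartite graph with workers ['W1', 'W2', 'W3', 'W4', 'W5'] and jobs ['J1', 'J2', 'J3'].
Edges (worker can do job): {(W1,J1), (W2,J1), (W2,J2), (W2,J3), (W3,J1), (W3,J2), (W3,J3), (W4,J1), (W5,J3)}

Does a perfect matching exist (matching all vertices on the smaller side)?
Yes, perfect matching exists (size 3)

Perfect matching: {(W3,J2), (W4,J1), (W5,J3)}
All 3 vertices on the smaller side are matched.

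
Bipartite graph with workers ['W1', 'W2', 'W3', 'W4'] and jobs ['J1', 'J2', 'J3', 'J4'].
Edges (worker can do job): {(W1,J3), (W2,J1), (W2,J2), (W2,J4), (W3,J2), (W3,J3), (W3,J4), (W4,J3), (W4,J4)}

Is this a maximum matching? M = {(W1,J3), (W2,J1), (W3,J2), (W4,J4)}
Yes, size 4 is maximum

Proposed matching has size 4.
Maximum matching size for this graph: 4.

This is a maximum matching.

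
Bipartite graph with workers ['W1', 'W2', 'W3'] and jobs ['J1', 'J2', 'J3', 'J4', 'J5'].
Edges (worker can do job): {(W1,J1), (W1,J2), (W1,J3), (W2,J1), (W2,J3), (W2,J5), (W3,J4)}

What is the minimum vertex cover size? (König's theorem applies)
Minimum vertex cover size = 3

By König's theorem: in bipartite graphs,
min vertex cover = max matching = 3

Maximum matching has size 3, so minimum vertex cover also has size 3.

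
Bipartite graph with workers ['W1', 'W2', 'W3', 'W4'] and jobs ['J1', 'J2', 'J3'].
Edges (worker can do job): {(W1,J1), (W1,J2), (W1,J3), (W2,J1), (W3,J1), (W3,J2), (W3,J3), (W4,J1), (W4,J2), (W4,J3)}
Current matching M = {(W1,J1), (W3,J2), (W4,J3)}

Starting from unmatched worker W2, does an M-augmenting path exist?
No augmenting path from W2

Alternating search from W2 reaches jobs: {J1, J2, J3}.
Every reachable job is already matched in M, and following those matched edges back to workers exposes no further unvisited jobs.
No M-augmenting path from W2 exists.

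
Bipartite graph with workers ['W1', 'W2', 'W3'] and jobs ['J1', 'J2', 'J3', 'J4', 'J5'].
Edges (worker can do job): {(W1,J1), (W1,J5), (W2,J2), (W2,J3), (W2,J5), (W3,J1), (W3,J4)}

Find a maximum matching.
Matching: {(W1,J1), (W2,J2), (W3,J4)}

Maximum matching (size 3):
  W1 → J1
  W2 → J2
  W3 → J4

Each worker is assigned to at most one job, and each job to at most one worker.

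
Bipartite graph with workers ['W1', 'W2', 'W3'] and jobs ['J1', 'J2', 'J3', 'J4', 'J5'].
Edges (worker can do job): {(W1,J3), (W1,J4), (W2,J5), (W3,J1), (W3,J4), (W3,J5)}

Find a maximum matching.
Matching: {(W1,J4), (W2,J5), (W3,J1)}

Maximum matching (size 3):
  W1 → J4
  W2 → J5
  W3 → J1

Each worker is assigned to at most one job, and each job to at most one worker.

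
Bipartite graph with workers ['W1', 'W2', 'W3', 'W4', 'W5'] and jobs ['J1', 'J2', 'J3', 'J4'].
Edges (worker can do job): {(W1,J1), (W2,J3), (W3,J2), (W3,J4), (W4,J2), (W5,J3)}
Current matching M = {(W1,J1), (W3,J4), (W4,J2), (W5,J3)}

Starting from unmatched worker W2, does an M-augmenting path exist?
No augmenting path from W2

Alternating search from W2 reaches jobs: {J3}.
Every reachable job is already matched in M, and following those matched edges back to workers exposes no further unvisited jobs.
No M-augmenting path from W2 exists.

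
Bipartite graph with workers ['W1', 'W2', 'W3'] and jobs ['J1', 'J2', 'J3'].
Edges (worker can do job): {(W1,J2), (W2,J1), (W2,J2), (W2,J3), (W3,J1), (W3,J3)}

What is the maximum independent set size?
Maximum independent set = 3

By König's theorem:
- Min vertex cover = Max matching = 3
- Max independent set = Total vertices - Min vertex cover
- Max independent set = 6 - 3 = 3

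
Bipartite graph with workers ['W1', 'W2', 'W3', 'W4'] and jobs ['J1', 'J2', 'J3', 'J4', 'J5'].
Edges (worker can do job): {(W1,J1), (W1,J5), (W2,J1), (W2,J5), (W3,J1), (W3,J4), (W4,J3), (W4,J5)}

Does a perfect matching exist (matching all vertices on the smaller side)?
Yes, perfect matching exists (size 4)

Perfect matching: {(W1,J1), (W2,J5), (W3,J4), (W4,J3)}
All 4 vertices on the smaller side are matched.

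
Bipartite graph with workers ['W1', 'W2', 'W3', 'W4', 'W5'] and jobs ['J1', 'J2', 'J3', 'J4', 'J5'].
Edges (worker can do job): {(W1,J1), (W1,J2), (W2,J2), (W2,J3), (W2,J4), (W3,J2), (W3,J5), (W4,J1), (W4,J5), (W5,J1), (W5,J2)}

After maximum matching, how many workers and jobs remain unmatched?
Unmatched: 1 workers, 1 jobs

Maximum matching size: 4
Workers: 5 total, 4 matched, 1 unmatched
Jobs: 5 total, 4 matched, 1 unmatched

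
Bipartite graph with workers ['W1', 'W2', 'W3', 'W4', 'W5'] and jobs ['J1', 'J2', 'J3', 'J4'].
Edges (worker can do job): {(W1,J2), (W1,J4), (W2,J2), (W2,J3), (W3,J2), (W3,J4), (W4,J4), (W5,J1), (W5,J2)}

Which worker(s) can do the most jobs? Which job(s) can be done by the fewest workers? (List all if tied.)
Most versatile: W1, W2, W3, W5 (2 jobs); Least covered: J1, J3 (1 workers)

Worker degrees (jobs they can do): W1:2, W2:2, W3:2, W4:1, W5:2
Job degrees (workers who can do it): J1:1, J2:4, J3:1, J4:3

Maximum worker degree is 2, achieved by: W1, W2, W3, W5
Minimum job degree is 1, achieved by: J1, J3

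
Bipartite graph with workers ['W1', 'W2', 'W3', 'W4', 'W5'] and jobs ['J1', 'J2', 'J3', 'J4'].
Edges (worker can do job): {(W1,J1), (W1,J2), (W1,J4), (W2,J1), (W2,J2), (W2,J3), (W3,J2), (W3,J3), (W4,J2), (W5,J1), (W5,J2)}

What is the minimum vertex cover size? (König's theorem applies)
Minimum vertex cover size = 4

By König's theorem: in bipartite graphs,
min vertex cover = max matching = 4

Maximum matching has size 4, so minimum vertex cover also has size 4.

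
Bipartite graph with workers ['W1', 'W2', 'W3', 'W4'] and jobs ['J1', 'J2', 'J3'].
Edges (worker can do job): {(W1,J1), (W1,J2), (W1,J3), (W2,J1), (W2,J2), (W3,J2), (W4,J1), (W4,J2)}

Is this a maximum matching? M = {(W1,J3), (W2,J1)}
No, size 2 is not maximum

Proposed matching has size 2.
Maximum matching size for this graph: 3.

This is NOT maximum - can be improved to size 3.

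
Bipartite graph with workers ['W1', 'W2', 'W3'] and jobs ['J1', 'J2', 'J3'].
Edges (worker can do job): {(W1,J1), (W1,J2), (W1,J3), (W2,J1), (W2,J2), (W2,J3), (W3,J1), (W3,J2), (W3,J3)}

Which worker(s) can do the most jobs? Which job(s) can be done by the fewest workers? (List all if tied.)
Most versatile: W1, W2, W3 (3 jobs); Least covered: J1, J2, J3 (3 workers)

Worker degrees (jobs they can do): W1:3, W2:3, W3:3
Job degrees (workers who can do it): J1:3, J2:3, J3:3

Maximum worker degree is 3, achieved by: W1, W2, W3
Minimum job degree is 3, achieved by: J1, J2, J3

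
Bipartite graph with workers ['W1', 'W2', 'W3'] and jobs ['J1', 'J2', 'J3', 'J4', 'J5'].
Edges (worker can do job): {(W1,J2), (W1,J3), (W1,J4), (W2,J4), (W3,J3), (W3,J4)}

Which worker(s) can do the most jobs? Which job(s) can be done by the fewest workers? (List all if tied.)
Most versatile: W1 (3 jobs); Least covered: J1, J5 (0 workers)

Worker degrees (jobs they can do): W1:3, W2:1, W3:2
Job degrees (workers who can do it): J1:0, J2:1, J3:2, J4:3, J5:0

Maximum worker degree is 3, achieved by: W1
Minimum job degree is 0, achieved by: J1, J5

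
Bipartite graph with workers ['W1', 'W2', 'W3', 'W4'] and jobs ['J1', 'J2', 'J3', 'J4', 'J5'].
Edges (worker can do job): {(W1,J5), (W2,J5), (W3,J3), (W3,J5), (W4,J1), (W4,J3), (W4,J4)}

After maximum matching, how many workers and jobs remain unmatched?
Unmatched: 1 workers, 2 jobs

Maximum matching size: 3
Workers: 4 total, 3 matched, 1 unmatched
Jobs: 5 total, 3 matched, 2 unmatched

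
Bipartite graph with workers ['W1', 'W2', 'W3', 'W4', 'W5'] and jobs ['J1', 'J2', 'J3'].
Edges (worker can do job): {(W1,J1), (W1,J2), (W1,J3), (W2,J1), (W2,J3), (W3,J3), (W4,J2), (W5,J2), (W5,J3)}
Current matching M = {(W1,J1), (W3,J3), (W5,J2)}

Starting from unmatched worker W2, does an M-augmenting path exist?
No augmenting path from W2

Alternating search from W2 reaches jobs: {J1, J2, J3}.
Every reachable job is already matched in M, and following those matched edges back to workers exposes no further unvisited jobs.
No M-augmenting path from W2 exists.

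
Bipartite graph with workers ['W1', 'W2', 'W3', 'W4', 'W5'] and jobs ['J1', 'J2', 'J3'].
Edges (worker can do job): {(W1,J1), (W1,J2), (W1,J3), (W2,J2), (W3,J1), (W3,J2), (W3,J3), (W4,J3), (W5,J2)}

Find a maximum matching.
Matching: {(W1,J1), (W3,J2), (W4,J3)}

Maximum matching (size 3):
  W1 → J1
  W3 → J2
  W4 → J3

Each worker is assigned to at most one job, and each job to at most one worker.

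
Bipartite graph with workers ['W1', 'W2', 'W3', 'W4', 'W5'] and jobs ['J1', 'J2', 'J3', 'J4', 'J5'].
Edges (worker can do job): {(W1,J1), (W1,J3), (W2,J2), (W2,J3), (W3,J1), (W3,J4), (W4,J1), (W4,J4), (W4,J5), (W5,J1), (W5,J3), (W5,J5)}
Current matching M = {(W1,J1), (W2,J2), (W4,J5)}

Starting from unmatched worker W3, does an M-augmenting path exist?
Yes: W3 → J1 → W1 → J3

An M-augmenting path alternates non-matching / matching edges, starting and ending at unmatched vertices.
Path: W3 → J1 → W1 → J3
(J3 is unmatched in M, so the path is augmenting.)
Flipping edges along this path would increase |M| from 3 to 4.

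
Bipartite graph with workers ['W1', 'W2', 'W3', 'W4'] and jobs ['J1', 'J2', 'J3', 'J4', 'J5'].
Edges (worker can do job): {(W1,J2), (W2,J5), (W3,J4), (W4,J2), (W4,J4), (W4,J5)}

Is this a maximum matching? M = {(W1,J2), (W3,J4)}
No, size 2 is not maximum

Proposed matching has size 2.
Maximum matching size for this graph: 3.

This is NOT maximum - can be improved to size 3.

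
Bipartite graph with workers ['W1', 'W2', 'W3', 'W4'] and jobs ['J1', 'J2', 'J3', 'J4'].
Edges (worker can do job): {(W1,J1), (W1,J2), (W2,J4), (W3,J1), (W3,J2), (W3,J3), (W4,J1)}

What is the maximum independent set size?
Maximum independent set = 4

By König's theorem:
- Min vertex cover = Max matching = 4
- Max independent set = Total vertices - Min vertex cover
- Max independent set = 8 - 4 = 4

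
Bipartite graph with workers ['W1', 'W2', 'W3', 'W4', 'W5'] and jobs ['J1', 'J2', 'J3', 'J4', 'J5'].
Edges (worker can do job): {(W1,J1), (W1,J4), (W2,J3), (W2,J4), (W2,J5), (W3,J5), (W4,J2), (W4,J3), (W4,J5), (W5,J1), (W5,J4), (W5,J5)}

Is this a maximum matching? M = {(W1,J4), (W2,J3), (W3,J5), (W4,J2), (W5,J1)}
Yes, size 5 is maximum

Proposed matching has size 5.
Maximum matching size for this graph: 5.

This is a maximum matching.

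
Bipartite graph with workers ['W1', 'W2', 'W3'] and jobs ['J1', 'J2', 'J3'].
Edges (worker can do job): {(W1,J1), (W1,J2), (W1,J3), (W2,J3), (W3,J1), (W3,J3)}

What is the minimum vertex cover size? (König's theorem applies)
Minimum vertex cover size = 3

By König's theorem: in bipartite graphs,
min vertex cover = max matching = 3

Maximum matching has size 3, so minimum vertex cover also has size 3.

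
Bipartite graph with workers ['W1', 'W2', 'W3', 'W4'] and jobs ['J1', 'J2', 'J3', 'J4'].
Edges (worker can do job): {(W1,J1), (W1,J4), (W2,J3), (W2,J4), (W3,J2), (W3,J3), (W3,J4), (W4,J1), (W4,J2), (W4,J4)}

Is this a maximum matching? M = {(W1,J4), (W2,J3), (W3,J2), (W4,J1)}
Yes, size 4 is maximum

Proposed matching has size 4.
Maximum matching size for this graph: 4.

This is a maximum matching.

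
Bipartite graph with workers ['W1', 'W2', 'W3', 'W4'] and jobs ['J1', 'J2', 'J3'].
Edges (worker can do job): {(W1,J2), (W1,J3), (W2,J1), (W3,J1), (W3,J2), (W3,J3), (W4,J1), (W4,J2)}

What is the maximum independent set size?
Maximum independent set = 4

By König's theorem:
- Min vertex cover = Max matching = 3
- Max independent set = Total vertices - Min vertex cover
- Max independent set = 7 - 3 = 4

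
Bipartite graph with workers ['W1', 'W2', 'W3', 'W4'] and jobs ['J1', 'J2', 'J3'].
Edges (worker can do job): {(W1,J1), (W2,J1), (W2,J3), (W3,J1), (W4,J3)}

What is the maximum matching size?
Maximum matching size = 2

Maximum matching: {(W3,J1), (W4,J3)}
Size: 2

This assigns 2 workers to 2 distinct jobs.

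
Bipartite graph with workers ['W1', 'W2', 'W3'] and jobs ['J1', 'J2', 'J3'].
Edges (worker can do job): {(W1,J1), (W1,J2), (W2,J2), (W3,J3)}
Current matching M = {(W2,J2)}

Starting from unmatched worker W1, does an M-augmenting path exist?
Yes: W1 → J1

An M-augmenting path alternates non-matching / matching edges, starting and ending at unmatched vertices.
Path: W1 → J1
(J1 is unmatched in M, so the path is augmenting.)
Flipping edges along this path would increase |M| from 1 to 2.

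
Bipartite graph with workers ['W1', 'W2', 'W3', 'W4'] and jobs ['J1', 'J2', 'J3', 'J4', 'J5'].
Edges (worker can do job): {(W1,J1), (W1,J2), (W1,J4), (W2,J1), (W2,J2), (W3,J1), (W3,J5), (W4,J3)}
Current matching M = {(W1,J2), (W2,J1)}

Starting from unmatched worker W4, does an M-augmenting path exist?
Yes: W4 → J3

An M-augmenting path alternates non-matching / matching edges, starting and ending at unmatched vertices.
Path: W4 → J3
(J3 is unmatched in M, so the path is augmenting.)
Flipping edges along this path would increase |M| from 2 to 3.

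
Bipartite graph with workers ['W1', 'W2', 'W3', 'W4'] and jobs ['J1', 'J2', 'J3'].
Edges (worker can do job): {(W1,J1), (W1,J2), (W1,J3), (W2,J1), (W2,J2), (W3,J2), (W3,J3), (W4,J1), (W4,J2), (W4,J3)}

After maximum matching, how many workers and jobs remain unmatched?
Unmatched: 1 workers, 0 jobs

Maximum matching size: 3
Workers: 4 total, 3 matched, 1 unmatched
Jobs: 3 total, 3 matched, 0 unmatched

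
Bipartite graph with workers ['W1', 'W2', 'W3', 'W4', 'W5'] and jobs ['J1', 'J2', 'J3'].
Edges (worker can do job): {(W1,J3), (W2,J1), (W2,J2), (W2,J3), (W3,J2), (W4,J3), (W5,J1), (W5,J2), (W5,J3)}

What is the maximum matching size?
Maximum matching size = 3

Maximum matching: {(W3,J2), (W4,J3), (W5,J1)}
Size: 3

This assigns 3 workers to 3 distinct jobs.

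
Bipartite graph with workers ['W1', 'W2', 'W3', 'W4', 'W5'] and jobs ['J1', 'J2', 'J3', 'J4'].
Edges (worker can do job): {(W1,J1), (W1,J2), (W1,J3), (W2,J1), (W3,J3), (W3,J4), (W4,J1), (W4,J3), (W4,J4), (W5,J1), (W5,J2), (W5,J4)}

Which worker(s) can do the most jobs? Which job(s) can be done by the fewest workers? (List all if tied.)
Most versatile: W1, W4, W5 (3 jobs); Least covered: J2 (2 workers)

Worker degrees (jobs they can do): W1:3, W2:1, W3:2, W4:3, W5:3
Job degrees (workers who can do it): J1:4, J2:2, J3:3, J4:3

Maximum worker degree is 3, achieved by: W1, W4, W5
Minimum job degree is 2, achieved by: J2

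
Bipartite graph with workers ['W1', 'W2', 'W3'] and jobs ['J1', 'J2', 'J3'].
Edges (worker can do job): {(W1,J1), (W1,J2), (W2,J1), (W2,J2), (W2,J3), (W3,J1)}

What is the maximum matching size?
Maximum matching size = 3

Maximum matching: {(W1,J2), (W2,J3), (W3,J1)}
Size: 3

This assigns 3 workers to 3 distinct jobs.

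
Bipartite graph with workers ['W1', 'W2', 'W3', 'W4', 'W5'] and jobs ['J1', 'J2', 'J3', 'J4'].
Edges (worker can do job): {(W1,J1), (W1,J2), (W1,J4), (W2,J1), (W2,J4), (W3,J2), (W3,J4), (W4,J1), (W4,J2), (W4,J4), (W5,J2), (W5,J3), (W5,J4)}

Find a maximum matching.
Matching: {(W1,J1), (W3,J2), (W4,J4), (W5,J3)}

Maximum matching (size 4):
  W1 → J1
  W3 → J2
  W4 → J4
  W5 → J3

Each worker is assigned to at most one job, and each job to at most one worker.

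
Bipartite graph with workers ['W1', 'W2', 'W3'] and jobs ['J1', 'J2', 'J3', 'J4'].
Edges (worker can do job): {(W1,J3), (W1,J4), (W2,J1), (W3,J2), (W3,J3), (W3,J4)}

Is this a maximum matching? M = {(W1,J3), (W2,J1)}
No, size 2 is not maximum

Proposed matching has size 2.
Maximum matching size for this graph: 3.

This is NOT maximum - can be improved to size 3.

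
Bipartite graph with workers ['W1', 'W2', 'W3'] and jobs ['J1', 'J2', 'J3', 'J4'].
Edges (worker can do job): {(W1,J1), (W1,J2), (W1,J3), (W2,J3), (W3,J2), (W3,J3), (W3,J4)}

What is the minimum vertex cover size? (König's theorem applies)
Minimum vertex cover size = 3

By König's theorem: in bipartite graphs,
min vertex cover = max matching = 3

Maximum matching has size 3, so minimum vertex cover also has size 3.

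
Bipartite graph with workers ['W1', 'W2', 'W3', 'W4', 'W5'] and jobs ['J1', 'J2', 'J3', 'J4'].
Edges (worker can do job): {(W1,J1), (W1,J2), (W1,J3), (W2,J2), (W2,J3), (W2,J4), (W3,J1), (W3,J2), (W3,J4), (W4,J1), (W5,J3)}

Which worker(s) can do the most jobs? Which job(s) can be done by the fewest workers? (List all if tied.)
Most versatile: W1, W2, W3 (3 jobs); Least covered: J4 (2 workers)

Worker degrees (jobs they can do): W1:3, W2:3, W3:3, W4:1, W5:1
Job degrees (workers who can do it): J1:3, J2:3, J3:3, J4:2

Maximum worker degree is 3, achieved by: W1, W2, W3
Minimum job degree is 2, achieved by: J4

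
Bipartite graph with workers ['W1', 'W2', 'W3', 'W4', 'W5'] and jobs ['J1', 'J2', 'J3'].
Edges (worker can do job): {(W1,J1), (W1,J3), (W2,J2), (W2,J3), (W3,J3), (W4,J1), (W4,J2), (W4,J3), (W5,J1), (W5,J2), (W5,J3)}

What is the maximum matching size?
Maximum matching size = 3

Maximum matching: {(W3,J3), (W4,J2), (W5,J1)}
Size: 3

This assigns 3 workers to 3 distinct jobs.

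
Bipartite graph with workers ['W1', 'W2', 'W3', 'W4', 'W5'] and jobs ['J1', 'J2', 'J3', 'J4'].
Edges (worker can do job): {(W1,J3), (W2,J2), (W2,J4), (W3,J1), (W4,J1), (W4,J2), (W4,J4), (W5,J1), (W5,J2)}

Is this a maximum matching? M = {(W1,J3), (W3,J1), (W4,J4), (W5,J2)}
Yes, size 4 is maximum

Proposed matching has size 4.
Maximum matching size for this graph: 4.

This is a maximum matching.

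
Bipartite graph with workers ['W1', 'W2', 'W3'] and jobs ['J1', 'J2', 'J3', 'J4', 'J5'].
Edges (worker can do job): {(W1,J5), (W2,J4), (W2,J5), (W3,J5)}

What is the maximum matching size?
Maximum matching size = 2

Maximum matching: {(W2,J4), (W3,J5)}
Size: 2

This assigns 2 workers to 2 distinct jobs.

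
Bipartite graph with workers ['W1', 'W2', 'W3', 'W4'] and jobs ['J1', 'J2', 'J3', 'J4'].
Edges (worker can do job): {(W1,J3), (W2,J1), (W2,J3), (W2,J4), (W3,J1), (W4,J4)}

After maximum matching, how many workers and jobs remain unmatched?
Unmatched: 1 workers, 1 jobs

Maximum matching size: 3
Workers: 4 total, 3 matched, 1 unmatched
Jobs: 4 total, 3 matched, 1 unmatched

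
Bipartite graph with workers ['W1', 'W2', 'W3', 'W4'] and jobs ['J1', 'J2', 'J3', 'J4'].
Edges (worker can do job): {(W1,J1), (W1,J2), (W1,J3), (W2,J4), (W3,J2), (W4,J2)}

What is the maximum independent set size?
Maximum independent set = 5

By König's theorem:
- Min vertex cover = Max matching = 3
- Max independent set = Total vertices - Min vertex cover
- Max independent set = 8 - 3 = 5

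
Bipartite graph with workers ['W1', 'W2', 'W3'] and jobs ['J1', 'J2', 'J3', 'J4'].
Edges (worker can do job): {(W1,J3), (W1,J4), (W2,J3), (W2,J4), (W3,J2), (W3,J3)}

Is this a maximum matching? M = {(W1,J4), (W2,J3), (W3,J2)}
Yes, size 3 is maximum

Proposed matching has size 3.
Maximum matching size for this graph: 3.

This is a maximum matching.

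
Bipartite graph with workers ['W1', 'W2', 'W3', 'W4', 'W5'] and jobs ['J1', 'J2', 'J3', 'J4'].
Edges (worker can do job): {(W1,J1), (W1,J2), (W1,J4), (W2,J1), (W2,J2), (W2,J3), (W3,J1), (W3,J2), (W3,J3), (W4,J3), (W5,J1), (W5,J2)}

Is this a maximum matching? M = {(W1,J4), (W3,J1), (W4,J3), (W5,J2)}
Yes, size 4 is maximum

Proposed matching has size 4.
Maximum matching size for this graph: 4.

This is a maximum matching.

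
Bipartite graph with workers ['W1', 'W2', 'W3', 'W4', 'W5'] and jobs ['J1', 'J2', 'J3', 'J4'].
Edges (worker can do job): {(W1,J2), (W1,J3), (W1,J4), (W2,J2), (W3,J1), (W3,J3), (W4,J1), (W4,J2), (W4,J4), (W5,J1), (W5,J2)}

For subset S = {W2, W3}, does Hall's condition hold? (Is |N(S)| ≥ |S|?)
Yes: |N(S)| = 3, |S| = 2

Subset S = {W2, W3}
Neighbors N(S) = {J1, J2, J3}

|N(S)| = 3, |S| = 2
Hall's condition: |N(S)| ≥ |S| is satisfied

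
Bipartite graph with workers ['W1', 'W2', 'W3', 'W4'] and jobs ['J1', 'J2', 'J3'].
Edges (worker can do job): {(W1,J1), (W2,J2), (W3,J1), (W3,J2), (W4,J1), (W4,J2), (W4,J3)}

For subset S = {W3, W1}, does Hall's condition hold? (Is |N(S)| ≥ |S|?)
Yes: |N(S)| = 2, |S| = 2

Subset S = {W3, W1}
Neighbors N(S) = {J1, J2}

|N(S)| = 2, |S| = 2
Hall's condition: |N(S)| ≥ |S| is satisfied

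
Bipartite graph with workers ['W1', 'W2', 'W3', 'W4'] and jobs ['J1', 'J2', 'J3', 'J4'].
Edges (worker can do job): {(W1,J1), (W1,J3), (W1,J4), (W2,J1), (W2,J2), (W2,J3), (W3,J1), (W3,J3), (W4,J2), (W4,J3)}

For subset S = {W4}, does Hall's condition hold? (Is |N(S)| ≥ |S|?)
Yes: |N(S)| = 2, |S| = 1

Subset S = {W4}
Neighbors N(S) = {J2, J3}

|N(S)| = 2, |S| = 1
Hall's condition: |N(S)| ≥ |S| is satisfied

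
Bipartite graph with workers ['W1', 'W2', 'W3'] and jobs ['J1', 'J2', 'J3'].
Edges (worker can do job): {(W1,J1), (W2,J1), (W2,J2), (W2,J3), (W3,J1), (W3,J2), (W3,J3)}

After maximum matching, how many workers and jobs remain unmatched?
Unmatched: 0 workers, 0 jobs

Maximum matching size: 3
Workers: 3 total, 3 matched, 0 unmatched
Jobs: 3 total, 3 matched, 0 unmatched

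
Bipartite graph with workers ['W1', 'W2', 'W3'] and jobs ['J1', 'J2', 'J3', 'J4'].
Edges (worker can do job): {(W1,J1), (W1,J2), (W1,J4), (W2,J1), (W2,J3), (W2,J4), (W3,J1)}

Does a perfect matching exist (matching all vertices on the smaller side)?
Yes, perfect matching exists (size 3)

Perfect matching: {(W1,J4), (W2,J3), (W3,J1)}
All 3 vertices on the smaller side are matched.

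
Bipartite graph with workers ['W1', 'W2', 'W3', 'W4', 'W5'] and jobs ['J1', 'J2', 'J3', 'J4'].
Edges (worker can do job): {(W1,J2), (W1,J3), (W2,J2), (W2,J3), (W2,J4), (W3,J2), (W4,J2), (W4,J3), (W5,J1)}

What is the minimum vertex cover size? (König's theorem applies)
Minimum vertex cover size = 4

By König's theorem: in bipartite graphs,
min vertex cover = max matching = 4

Maximum matching has size 4, so minimum vertex cover also has size 4.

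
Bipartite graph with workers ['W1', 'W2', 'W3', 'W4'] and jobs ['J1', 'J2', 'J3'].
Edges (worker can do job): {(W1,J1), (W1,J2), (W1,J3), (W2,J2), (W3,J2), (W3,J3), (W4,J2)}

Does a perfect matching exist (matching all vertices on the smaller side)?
Yes, perfect matching exists (size 3)

Perfect matching: {(W1,J1), (W3,J3), (W4,J2)}
All 3 vertices on the smaller side are matched.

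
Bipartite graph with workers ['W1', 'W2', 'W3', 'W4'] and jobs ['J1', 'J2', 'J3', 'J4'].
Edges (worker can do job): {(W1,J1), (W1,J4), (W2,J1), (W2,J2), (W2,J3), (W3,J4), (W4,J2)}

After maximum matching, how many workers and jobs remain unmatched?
Unmatched: 0 workers, 0 jobs

Maximum matching size: 4
Workers: 4 total, 4 matched, 0 unmatched
Jobs: 4 total, 4 matched, 0 unmatched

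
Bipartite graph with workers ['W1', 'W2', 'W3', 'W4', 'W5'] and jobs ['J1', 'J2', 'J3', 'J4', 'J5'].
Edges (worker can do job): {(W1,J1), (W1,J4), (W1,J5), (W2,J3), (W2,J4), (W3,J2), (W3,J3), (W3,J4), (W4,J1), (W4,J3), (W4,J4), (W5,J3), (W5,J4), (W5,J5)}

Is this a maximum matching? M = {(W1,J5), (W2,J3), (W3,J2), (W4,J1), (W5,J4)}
Yes, size 5 is maximum

Proposed matching has size 5.
Maximum matching size for this graph: 5.

This is a maximum matching.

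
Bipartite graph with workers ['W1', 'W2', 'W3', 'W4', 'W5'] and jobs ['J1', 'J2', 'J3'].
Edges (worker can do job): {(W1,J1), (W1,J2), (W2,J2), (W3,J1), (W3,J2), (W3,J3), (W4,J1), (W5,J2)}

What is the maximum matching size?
Maximum matching size = 3

Maximum matching: {(W3,J3), (W4,J1), (W5,J2)}
Size: 3

This assigns 3 workers to 3 distinct jobs.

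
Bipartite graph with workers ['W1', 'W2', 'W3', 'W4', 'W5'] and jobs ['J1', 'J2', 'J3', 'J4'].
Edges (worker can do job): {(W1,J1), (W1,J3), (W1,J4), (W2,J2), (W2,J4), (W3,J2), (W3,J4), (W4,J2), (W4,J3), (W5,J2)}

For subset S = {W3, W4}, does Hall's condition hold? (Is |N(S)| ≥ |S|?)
Yes: |N(S)| = 3, |S| = 2

Subset S = {W3, W4}
Neighbors N(S) = {J2, J3, J4}

|N(S)| = 3, |S| = 2
Hall's condition: |N(S)| ≥ |S| is satisfied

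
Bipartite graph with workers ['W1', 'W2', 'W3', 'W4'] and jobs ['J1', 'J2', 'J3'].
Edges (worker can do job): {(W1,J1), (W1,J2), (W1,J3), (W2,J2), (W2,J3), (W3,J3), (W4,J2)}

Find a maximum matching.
Matching: {(W1,J1), (W3,J3), (W4,J2)}

Maximum matching (size 3):
  W1 → J1
  W3 → J3
  W4 → J2

Each worker is assigned to at most one job, and each job to at most one worker.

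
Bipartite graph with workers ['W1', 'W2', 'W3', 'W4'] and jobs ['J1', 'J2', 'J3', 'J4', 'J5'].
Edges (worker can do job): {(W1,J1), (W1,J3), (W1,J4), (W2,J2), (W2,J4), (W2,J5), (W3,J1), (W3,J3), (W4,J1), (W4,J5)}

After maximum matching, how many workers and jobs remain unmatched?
Unmatched: 0 workers, 1 jobs

Maximum matching size: 4
Workers: 4 total, 4 matched, 0 unmatched
Jobs: 5 total, 4 matched, 1 unmatched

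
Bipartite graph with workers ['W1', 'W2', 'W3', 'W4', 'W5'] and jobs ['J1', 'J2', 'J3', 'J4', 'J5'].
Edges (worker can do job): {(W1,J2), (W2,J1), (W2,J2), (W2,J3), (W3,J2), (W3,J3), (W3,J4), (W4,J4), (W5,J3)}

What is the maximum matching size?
Maximum matching size = 4

Maximum matching: {(W1,J2), (W2,J1), (W3,J4), (W5,J3)}
Size: 4

This assigns 4 workers to 4 distinct jobs.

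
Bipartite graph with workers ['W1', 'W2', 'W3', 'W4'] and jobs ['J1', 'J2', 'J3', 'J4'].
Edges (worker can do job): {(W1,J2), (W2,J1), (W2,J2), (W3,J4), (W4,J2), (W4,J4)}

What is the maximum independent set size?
Maximum independent set = 5

By König's theorem:
- Min vertex cover = Max matching = 3
- Max independent set = Total vertices - Min vertex cover
- Max independent set = 8 - 3 = 5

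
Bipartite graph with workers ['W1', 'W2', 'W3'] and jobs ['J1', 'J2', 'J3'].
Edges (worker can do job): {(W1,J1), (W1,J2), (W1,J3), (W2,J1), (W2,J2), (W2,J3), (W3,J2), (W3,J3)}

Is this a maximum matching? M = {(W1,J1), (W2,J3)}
No, size 2 is not maximum

Proposed matching has size 2.
Maximum matching size for this graph: 3.

This is NOT maximum - can be improved to size 3.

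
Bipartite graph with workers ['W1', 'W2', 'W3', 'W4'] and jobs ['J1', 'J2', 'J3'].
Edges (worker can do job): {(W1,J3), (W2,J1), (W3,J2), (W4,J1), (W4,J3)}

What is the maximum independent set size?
Maximum independent set = 4

By König's theorem:
- Min vertex cover = Max matching = 3
- Max independent set = Total vertices - Min vertex cover
- Max independent set = 7 - 3 = 4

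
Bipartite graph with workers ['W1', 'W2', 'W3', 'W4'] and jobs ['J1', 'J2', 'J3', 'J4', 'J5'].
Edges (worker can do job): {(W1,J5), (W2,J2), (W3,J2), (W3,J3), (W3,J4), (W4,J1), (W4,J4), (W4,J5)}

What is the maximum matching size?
Maximum matching size = 4

Maximum matching: {(W1,J5), (W2,J2), (W3,J4), (W4,J1)}
Size: 4

This assigns 4 workers to 4 distinct jobs.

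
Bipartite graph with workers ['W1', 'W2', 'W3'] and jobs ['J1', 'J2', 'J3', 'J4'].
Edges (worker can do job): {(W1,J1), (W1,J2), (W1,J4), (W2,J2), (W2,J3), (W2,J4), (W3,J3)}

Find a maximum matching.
Matching: {(W1,J4), (W2,J2), (W3,J3)}

Maximum matching (size 3):
  W1 → J4
  W2 → J2
  W3 → J3

Each worker is assigned to at most one job, and each job to at most one worker.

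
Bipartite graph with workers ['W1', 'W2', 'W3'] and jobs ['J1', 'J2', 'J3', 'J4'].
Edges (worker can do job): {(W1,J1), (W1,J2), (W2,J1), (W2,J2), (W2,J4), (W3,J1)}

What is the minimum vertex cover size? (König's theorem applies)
Minimum vertex cover size = 3

By König's theorem: in bipartite graphs,
min vertex cover = max matching = 3

Maximum matching has size 3, so minimum vertex cover also has size 3.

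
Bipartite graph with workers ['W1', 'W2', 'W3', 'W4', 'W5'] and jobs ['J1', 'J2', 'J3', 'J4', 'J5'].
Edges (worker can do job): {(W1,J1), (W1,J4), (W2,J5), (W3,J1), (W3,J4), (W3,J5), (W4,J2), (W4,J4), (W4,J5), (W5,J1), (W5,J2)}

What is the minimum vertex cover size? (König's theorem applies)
Minimum vertex cover size = 4

By König's theorem: in bipartite graphs,
min vertex cover = max matching = 4

Maximum matching has size 4, so minimum vertex cover also has size 4.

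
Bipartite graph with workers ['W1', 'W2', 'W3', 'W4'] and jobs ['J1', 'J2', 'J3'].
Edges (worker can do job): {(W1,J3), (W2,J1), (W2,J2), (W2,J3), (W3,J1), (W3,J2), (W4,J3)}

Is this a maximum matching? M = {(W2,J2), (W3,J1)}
No, size 2 is not maximum

Proposed matching has size 2.
Maximum matching size for this graph: 3.

This is NOT maximum - can be improved to size 3.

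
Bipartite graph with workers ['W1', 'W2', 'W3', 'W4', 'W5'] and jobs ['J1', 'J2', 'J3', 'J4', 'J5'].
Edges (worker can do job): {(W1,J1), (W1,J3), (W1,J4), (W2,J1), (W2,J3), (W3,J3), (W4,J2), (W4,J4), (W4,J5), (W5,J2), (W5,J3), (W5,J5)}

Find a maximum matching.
Matching: {(W1,J4), (W2,J1), (W3,J3), (W4,J2), (W5,J5)}

Maximum matching (size 5):
  W1 → J4
  W2 → J1
  W3 → J3
  W4 → J2
  W5 → J5

Each worker is assigned to at most one job, and each job to at most one worker.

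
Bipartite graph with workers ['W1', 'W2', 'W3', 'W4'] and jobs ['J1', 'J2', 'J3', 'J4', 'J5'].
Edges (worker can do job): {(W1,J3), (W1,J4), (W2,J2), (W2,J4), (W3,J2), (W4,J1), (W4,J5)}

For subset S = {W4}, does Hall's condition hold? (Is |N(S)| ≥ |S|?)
Yes: |N(S)| = 2, |S| = 1

Subset S = {W4}
Neighbors N(S) = {J1, J5}

|N(S)| = 2, |S| = 1
Hall's condition: |N(S)| ≥ |S| is satisfied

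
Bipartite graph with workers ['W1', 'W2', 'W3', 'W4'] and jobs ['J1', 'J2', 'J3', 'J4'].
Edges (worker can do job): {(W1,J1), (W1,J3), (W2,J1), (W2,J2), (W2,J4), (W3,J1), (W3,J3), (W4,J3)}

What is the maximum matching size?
Maximum matching size = 3

Maximum matching: {(W2,J4), (W3,J1), (W4,J3)}
Size: 3

This assigns 3 workers to 3 distinct jobs.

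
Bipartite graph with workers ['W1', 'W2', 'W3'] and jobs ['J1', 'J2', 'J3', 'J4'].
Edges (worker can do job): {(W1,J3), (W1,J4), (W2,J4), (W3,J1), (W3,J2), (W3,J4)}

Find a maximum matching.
Matching: {(W1,J3), (W2,J4), (W3,J2)}

Maximum matching (size 3):
  W1 → J3
  W2 → J4
  W3 → J2

Each worker is assigned to at most one job, and each job to at most one worker.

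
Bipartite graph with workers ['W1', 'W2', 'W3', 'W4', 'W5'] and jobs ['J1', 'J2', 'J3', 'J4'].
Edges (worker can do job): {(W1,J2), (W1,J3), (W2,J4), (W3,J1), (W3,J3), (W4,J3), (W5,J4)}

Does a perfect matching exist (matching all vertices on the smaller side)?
Yes, perfect matching exists (size 4)

Perfect matching: {(W1,J2), (W3,J1), (W4,J3), (W5,J4)}
All 4 vertices on the smaller side are matched.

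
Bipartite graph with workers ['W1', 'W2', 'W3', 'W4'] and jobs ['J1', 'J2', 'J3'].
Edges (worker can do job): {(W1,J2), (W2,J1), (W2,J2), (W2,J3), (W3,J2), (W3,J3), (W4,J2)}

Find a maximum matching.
Matching: {(W2,J1), (W3,J3), (W4,J2)}

Maximum matching (size 3):
  W2 → J1
  W3 → J3
  W4 → J2

Each worker is assigned to at most one job, and each job to at most one worker.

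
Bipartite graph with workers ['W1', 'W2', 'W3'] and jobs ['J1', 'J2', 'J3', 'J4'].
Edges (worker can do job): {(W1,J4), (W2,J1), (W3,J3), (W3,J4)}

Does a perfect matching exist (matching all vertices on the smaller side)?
Yes, perfect matching exists (size 3)

Perfect matching: {(W1,J4), (W2,J1), (W3,J3)}
All 3 vertices on the smaller side are matched.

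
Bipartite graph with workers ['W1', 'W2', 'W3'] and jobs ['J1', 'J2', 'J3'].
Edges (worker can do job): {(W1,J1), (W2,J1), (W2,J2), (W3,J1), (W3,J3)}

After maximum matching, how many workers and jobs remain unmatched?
Unmatched: 0 workers, 0 jobs

Maximum matching size: 3
Workers: 3 total, 3 matched, 0 unmatched
Jobs: 3 total, 3 matched, 0 unmatched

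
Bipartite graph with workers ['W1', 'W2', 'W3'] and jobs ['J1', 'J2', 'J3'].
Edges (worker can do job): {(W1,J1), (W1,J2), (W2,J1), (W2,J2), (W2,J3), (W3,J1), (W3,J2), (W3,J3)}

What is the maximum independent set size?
Maximum independent set = 3

By König's theorem:
- Min vertex cover = Max matching = 3
- Max independent set = Total vertices - Min vertex cover
- Max independent set = 6 - 3 = 3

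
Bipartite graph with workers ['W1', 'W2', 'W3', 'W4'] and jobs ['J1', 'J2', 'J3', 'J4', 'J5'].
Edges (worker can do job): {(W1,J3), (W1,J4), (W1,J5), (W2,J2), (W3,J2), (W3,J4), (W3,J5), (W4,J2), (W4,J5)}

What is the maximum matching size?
Maximum matching size = 4

Maximum matching: {(W1,J3), (W2,J2), (W3,J4), (W4,J5)}
Size: 4

This assigns 4 workers to 4 distinct jobs.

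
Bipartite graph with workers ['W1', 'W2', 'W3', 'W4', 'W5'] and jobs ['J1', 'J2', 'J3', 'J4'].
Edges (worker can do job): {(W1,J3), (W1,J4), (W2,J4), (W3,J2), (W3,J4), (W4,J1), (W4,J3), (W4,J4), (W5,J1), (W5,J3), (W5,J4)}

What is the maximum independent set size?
Maximum independent set = 5

By König's theorem:
- Min vertex cover = Max matching = 4
- Max independent set = Total vertices - Min vertex cover
- Max independent set = 9 - 4 = 5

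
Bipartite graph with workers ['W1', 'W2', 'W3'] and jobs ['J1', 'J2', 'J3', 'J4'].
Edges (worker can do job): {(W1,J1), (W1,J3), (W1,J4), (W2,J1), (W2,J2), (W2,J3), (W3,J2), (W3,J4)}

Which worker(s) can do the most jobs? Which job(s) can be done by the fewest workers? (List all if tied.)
Most versatile: W1, W2 (3 jobs); Least covered: J1, J2, J3, J4 (2 workers)

Worker degrees (jobs they can do): W1:3, W2:3, W3:2
Job degrees (workers who can do it): J1:2, J2:2, J3:2, J4:2

Maximum worker degree is 3, achieved by: W1, W2
Minimum job degree is 2, achieved by: J1, J2, J3, J4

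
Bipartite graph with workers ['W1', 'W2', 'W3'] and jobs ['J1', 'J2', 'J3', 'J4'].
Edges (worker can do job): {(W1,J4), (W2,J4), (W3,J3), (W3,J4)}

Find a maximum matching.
Matching: {(W1,J4), (W3,J3)}

Maximum matching (size 2):
  W1 → J4
  W3 → J3

Each worker is assigned to at most one job, and each job to at most one worker.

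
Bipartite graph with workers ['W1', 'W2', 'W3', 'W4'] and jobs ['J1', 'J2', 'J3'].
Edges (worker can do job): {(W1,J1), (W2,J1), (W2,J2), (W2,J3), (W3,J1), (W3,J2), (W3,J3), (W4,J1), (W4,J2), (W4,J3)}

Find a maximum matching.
Matching: {(W1,J1), (W3,J3), (W4,J2)}

Maximum matching (size 3):
  W1 → J1
  W3 → J3
  W4 → J2

Each worker is assigned to at most one job, and each job to at most one worker.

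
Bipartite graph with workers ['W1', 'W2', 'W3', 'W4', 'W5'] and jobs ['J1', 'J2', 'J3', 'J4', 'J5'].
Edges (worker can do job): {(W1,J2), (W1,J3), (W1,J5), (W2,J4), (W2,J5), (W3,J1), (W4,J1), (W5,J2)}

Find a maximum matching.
Matching: {(W1,J5), (W2,J4), (W3,J1), (W5,J2)}

Maximum matching (size 4):
  W1 → J5
  W2 → J4
  W3 → J1
  W5 → J2

Each worker is assigned to at most one job, and each job to at most one worker.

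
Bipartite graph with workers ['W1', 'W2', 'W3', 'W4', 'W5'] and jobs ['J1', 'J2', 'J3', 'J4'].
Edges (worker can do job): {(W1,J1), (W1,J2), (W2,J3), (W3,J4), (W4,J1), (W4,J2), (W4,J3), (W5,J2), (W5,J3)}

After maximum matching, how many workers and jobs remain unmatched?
Unmatched: 1 workers, 0 jobs

Maximum matching size: 4
Workers: 5 total, 4 matched, 1 unmatched
Jobs: 4 total, 4 matched, 0 unmatched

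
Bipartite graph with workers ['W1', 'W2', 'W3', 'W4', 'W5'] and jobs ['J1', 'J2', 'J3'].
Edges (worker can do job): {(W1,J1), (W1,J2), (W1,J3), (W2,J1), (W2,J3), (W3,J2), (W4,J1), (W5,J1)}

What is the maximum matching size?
Maximum matching size = 3

Maximum matching: {(W1,J3), (W3,J2), (W5,J1)}
Size: 3

This assigns 3 workers to 3 distinct jobs.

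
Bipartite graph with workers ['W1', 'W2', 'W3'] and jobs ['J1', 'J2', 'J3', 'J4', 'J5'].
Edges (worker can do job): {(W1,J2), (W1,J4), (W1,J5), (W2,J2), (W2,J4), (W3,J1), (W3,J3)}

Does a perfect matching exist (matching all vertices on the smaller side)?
Yes, perfect matching exists (size 3)

Perfect matching: {(W1,J2), (W2,J4), (W3,J3)}
All 3 vertices on the smaller side are matched.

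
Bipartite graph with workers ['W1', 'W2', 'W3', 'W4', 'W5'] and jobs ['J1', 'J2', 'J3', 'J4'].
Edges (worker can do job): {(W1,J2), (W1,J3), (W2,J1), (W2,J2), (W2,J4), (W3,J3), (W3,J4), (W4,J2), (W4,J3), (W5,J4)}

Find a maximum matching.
Matching: {(W2,J1), (W3,J3), (W4,J2), (W5,J4)}

Maximum matching (size 4):
  W2 → J1
  W3 → J3
  W4 → J2
  W5 → J4

Each worker is assigned to at most one job, and each job to at most one worker.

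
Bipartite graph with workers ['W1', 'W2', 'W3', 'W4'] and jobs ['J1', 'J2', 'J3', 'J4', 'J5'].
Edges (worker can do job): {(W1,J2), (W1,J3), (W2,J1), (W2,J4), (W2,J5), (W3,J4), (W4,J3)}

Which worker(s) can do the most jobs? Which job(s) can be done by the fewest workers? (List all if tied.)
Most versatile: W2 (3 jobs); Least covered: J1, J2, J5 (1 workers)

Worker degrees (jobs they can do): W1:2, W2:3, W3:1, W4:1
Job degrees (workers who can do it): J1:1, J2:1, J3:2, J4:2, J5:1

Maximum worker degree is 3, achieved by: W2
Minimum job degree is 1, achieved by: J1, J2, J5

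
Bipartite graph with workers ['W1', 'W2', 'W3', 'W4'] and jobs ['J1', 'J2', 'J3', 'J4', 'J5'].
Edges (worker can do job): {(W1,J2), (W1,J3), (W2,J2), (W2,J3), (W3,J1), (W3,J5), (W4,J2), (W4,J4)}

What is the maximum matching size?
Maximum matching size = 4

Maximum matching: {(W1,J3), (W2,J2), (W3,J5), (W4,J4)}
Size: 4

This assigns 4 workers to 4 distinct jobs.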